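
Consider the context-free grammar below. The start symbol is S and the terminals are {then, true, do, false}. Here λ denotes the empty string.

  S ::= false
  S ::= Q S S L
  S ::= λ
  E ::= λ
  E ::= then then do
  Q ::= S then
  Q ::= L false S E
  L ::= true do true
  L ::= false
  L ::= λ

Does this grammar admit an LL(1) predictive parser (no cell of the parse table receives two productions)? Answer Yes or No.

FIRST(S) = {λ, false, then, true}
FIRST(E) = {λ, then}
FIRST(Q) = {false, then, true}
FIRST(L) = {λ, false, true}
FOLLOW(S) = {$, false, then, true}
FOLLOW(E) = {$, false, then, true}
FOLLOW(Q) = {$, false, then, true}
FOLLOW(L) = {$, false, then, true}
Cell M[E, then] receives both E ::= λ and E ::= then then do — the grammar is not LL(1).

No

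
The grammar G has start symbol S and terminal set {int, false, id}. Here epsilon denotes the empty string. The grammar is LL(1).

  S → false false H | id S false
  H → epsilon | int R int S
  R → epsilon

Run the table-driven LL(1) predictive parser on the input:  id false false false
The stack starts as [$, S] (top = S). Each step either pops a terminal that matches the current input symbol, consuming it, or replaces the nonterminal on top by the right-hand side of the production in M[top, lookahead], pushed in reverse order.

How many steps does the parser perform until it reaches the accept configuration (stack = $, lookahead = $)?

7

     Stack                  Input                   Action
  1  $ S                    id false false false $  expand S → id S false
  2  $ false S id           id false false false $  match id
  3  $ false S              false false false $     expand S → false false H
  4  $ false H false false  false false false $     match false
  5  $ false H false        false false $           match false
  6  $ false H              false $                 expand H → epsilon
  7  $ false                false $                 match false
Accept reached after 7 steps.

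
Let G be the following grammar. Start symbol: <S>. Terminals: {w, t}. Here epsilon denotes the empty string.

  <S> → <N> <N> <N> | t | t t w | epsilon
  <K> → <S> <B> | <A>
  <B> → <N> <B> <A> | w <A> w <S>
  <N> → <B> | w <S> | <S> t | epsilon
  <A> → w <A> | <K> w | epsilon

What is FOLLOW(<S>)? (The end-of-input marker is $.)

{$, t, w}

FIRST(<S>) = {epsilon, t, w}  (via <N> <N> <N>)
FIRST(<K>) = {epsilon, t, w}  (via <S> <B>, <A>)
FIRST(<A>) = {epsilon, t, w}  (via <K> w)
FIRST(<B>) = {t, w}  (via <N> <B> <A>)
FIRST(<N>) = {epsilon, t, w}  (via <B>, <S> t)
FOLLOW(<S>) includes $ since <S> is the start symbol.
FOLLOW(<K>): in <A>→<K> w, <K> is followed by w with FIRST {w}. Thus FOLLOW(<K>) = {w}.
FOLLOW(<S>): in <K>→<S> <B>, <S> is followed by <B> with FIRST {t, w}; in <B>→w <A> w <S>, the suffix after <S> is empty, so FOLLOW(<S>) ⊇ FOLLOW(<B>) = {$, t, w}; in <N>→w <S>, the suffix after <S> is empty, so FOLLOW(<S>) ⊇ FOLLOW(<N>) = {$, t, w}; in <N>→<S> t, <S> is followed by t with FIRST {t}. Thus FOLLOW(<S>) = {$, t, w}.
FOLLOW(<N>): in <S>→<N> <N> <N> (occurrence 1), <N> is followed by <N> <N> with FIRST {epsilon, t, w}; in <S>→<N> <N> <N> (occurrence 1), the suffix after <N> is nullable, so FOLLOW(<N>) ⊇ FOLLOW(<S>) = {$, t, w}; in <S>→<N> <N> <N> (occurrence 2), <N> is followed by <N> with FIRST {epsilon, t, w}; in <S>→<N> <N> <N> (occurrence 2), the suffix after <N> is nullable, so FOLLOW(<N>) ⊇ FOLLOW(<S>) = {$, t, w}; in <S>→<N> <N> <N> (occurrence 3), the suffix after <N> is empty, so FOLLOW(<N>) ⊇ FOLLOW(<S>) = {$, t, w}; in <B>→<N> <B> <A>, <N> is followed by <B> <A> with FIRST {t, w}. Thus FOLLOW(<N>) = {$, t, w}.
FOLLOW(<B>): in <K>→<S> <B>, the suffix after <B> is empty, so FOLLOW(<B>) ⊇ FOLLOW(<K>) = {w}; in <B>→<N> <B> <A>, <B> is followed by <A> with FIRST {epsilon, t, w}; in <B>→<N> <B> <A>, the suffix after <B> is nullable (adds nothing new); in <N>→<B>, the suffix after <B> is empty, so FOLLOW(<B>) ⊇ FOLLOW(<N>) = {$, t, w}. Thus FOLLOW(<B>) = {$, t, w}.
FOLLOW(<A>): in <K>→<A>, the suffix after <A> is empty, so FOLLOW(<A>) ⊇ FOLLOW(<K>) = {w}; in <B>→<N> <B> <A>, the suffix after <A> is empty, so FOLLOW(<A>) ⊇ FOLLOW(<B>) = {$, t, w}; in <B>→w <A> w <S>, <A> is followed by w <S> with FIRST {w}; in <A>→w <A>, the suffix after <A> is empty (adds nothing new). Thus FOLLOW(<A>) = {$, t, w}.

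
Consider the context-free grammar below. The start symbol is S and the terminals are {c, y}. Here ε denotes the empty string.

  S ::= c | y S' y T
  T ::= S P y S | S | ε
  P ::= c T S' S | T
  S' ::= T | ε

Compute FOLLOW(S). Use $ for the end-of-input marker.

FIRST(S): from S::=c we get {c}; from S::=y S' y T we get {y}. So FIRST(S) = {c, y}.
FIRST(T): from T::=S P y S we get {c, y}; from T::=S we get {c, y}; from T::=ε we get {ε}. So FIRST(T) = {ε, c, y}.
FIRST(P): from P::=c T S' S we get {c}; from P::=T we get {ε, c, y}. So FIRST(P) = {ε, c, y}.
FIRST(S'): from S'::=T we get {ε, c, y}; from S'::=ε we get {ε}. So FIRST(S') = {ε, c, y}.
FOLLOW(S) includes $ since S is the start symbol.
FOLLOW(P): in T::=S P y S, P is followed by y S with FIRST {y}. Thus FOLLOW(P) = {y}.
FOLLOW(S'): in S::=y S' y T, S' is followed by y T with FIRST {y}; in P::=c T S' S, S' is followed by S with FIRST {c, y}. Thus FOLLOW(S') = {c, y}.
FOLLOW(S): in T::=S P y S (occurrence 1), S is followed by P y S with FIRST {c, y}; in T::=S P y S (occurrence 2), the suffix after S is empty, so FOLLOW(S) ⊇ FOLLOW(T) = {$, c, y}; in T::=S, the suffix after S is empty, so FOLLOW(S) ⊇ FOLLOW(T) = {$, c, y}; in P::=c T S' S, the suffix after S is empty, so FOLLOW(S) ⊇ FOLLOW(P) = {y}. Thus FOLLOW(S) = {$, c, y}.
FOLLOW(T): in S::=y S' y T, the suffix after T is empty, so FOLLOW(T) ⊇ FOLLOW(S) = {$, c, y}; in P::=c T S' S, T is followed by S' S with FIRST {c, y}; in P::=T, the suffix after T is empty, so FOLLOW(T) ⊇ FOLLOW(P) = {y}; in S'::=T, the suffix after T is empty, so FOLLOW(T) ⊇ FOLLOW(S') = {c, y}. Thus FOLLOW(T) = {$, c, y}.

{$, c, y}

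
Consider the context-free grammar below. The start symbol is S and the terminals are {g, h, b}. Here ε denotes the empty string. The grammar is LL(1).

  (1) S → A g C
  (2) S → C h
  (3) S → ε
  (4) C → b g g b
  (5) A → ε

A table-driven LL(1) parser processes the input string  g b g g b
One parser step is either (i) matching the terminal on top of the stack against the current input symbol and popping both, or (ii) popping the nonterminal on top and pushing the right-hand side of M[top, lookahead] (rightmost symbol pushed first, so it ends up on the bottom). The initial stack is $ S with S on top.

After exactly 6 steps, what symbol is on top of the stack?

g

     Stack      Input        Action
  1  $ S        g b g g b $  expand S → A g C
  2  $ C g A    g b g g b $  expand A → ε
  3  $ C g      g b g g b $  match g
  4  $ C        b g g b $    expand C → b g g b
  5  $ b g g b  b g g b $    match b
  6  $ b g g    g g b $      match g
Stack after step 6: $ b g (top = g).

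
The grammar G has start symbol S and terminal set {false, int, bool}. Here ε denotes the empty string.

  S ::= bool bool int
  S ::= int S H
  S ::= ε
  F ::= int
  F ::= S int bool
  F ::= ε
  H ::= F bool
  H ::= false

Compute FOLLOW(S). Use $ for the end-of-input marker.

{$, bool, false, int}

FIRST(S) = {ε, bool, int}
FIRST(F) = {ε, bool, int}  (via S int bool)
FIRST(H) = {bool, false, int}  (via F bool)
FOLLOW(S) includes $ since S is the start symbol.
FOLLOW(S): in S::=int S H, S is followed by H with FIRST {bool, false, int}; in F::=S int bool, S is followed by int bool with FIRST {int}. Thus FOLLOW(S) = {$, bool, false, int}.
FOLLOW(F): in H::=F bool, F is followed by bool with FIRST {bool}. Thus FOLLOW(F) = {bool}.
FOLLOW(H): in S::=int S H, the suffix after H is empty, so FOLLOW(H) ⊇ FOLLOW(S) = {$, bool, false, int}. Thus FOLLOW(H) = {$, bool, false, int}.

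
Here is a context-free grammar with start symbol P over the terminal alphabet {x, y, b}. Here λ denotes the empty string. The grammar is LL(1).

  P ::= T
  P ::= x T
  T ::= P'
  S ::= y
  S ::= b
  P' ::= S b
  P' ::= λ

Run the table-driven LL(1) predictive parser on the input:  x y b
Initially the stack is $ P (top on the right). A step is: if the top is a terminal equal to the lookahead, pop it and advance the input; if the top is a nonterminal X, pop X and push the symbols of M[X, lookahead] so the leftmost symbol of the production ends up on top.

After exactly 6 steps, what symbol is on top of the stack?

b

     Stack  Input    Action
  1  $ P    x y b $  expand P ::= x T
  2  $ T x  x y b $  match x
  3  $ T    y b $    expand T ::= P'
  4  $ P'   y b $    expand P' ::= S b
  5  $ b S  y b $    expand S ::= y
  6  $ b y  y b $    match y
Stack after step 6: $ b (top = b).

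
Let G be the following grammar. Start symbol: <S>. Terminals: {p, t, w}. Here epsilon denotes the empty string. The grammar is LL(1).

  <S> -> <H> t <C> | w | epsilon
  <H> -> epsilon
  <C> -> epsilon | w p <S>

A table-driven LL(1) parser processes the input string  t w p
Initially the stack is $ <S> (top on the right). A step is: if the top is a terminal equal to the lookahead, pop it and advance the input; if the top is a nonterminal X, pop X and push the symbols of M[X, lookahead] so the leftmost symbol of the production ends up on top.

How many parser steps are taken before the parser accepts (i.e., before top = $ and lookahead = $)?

     Stack        Input    Action
  1  $ <S>        t w p $  expand <S> -> <H> t <C>
  2  $ <C> t <H>  t w p $  expand <H> -> epsilon
  3  $ <C> t      t w p $  match t
  4  $ <C>        w p $    expand <C> -> w p <S>
  5  $ <S> p w    w p $    match w
  6  $ <S> p      p $      match p
  7  $ <S>        $        expand <S> -> epsilon
Accept reached after 7 steps.

7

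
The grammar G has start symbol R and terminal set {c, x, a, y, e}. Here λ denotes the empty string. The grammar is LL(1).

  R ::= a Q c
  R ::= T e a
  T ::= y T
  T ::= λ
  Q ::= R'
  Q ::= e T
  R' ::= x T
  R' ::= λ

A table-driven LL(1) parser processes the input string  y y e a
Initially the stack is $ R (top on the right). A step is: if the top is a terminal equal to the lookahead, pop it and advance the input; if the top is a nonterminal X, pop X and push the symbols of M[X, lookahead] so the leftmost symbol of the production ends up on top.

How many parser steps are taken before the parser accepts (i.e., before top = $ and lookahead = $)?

     Stack      Input      Action
  1  $ R        y y e a $  expand R ::= T e a
  2  $ a e T    y y e a $  expand T ::= y T
  3  $ a e T y  y y e a $  match y
  4  $ a e T    y e a $    expand T ::= y T
  5  $ a e T y  y e a $    match y
  6  $ a e T    e a $      expand T ::= λ
  7  $ a e      e a $      match e
  8  $ a        a $        match a
Accept reached after 8 steps.

8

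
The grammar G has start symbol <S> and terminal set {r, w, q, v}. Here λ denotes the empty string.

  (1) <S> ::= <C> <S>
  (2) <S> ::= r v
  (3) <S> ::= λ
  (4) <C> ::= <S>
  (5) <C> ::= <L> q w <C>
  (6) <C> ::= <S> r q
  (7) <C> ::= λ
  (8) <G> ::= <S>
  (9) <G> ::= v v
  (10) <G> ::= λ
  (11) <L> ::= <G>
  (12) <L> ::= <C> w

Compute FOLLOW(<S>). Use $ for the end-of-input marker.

{$, q, r, v, w}

FIRST(<S>) = {λ, q, r, v, w}  (via <C> <S>)
FIRST(<G>) = {λ, q, r, v, w}  (via <S>)
FIRST(<C>) = {λ, q, r, v, w}  (via <S>, <L> q w <C>, <S> r q)
FIRST(<L>) = {λ, q, r, v, w}  (via <G>, <C> w)
FOLLOW(<S>) includes $ since <S> is the start symbol.
FOLLOW(<L>): in <C>::=<L> q w <C>, <L> is followed by q w <C> with FIRST {q}. Thus FOLLOW(<L>) = {q}.
FOLLOW(<G>): in <L>::=<G>, the suffix after <G> is empty, so FOLLOW(<G>) ⊇ FOLLOW(<L>) = {q}. Thus FOLLOW(<G>) = {q}.
FOLLOW(<S>): in <S>::=<C> <S>, the suffix after <S> is empty (adds nothing new); in <C>::=<S>, the suffix after <S> is empty, so FOLLOW(<S>) ⊇ FOLLOW(<C>) = {$, q, r, v, w}; in <C>::=<S> r q, <S> is followed by r q with FIRST {r}; in <G>::=<S>, the suffix after <S> is empty, so FOLLOW(<S>) ⊇ FOLLOW(<G>) = {q}. Thus FOLLOW(<S>) = {$, q, r, v, w}.
FOLLOW(<C>): in <S>::=<C> <S>, <C> is followed by <S> with FIRST {λ, q, r, v, w}; in <S>::=<C> <S>, the suffix after <C> is nullable, so FOLLOW(<C>) ⊇ FOLLOW(<S>) = {$, q, r, v, w}; in <C>::=<L> q w <C>, the suffix after <C> is empty (adds nothing new); in <L>::=<C> w, <C> is followed by w with FIRST {w}. Thus FOLLOW(<C>) = {$, q, r, v, w}.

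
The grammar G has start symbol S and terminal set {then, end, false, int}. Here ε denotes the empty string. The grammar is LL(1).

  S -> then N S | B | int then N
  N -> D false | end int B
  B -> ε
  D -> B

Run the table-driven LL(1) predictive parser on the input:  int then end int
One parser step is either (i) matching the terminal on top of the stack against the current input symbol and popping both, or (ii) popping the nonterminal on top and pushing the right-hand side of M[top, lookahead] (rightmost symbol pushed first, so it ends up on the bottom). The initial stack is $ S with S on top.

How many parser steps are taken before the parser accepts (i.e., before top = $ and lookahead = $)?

7

step 1: stack=$ S  input=int then end int $  — expand S -> int then N
step 2: stack=$ N then int  input=int then end int $  — match int
step 3: stack=$ N then  input=then end int $  — match then
step 4: stack=$ N  input=end int $  — expand N -> end int B
step 5: stack=$ B int end  input=end int $  — match end
step 6: stack=$ B int  input=int $  — match int
step 7: stack=$ B  input=$  — expand B -> ε
Accept reached after 7 steps.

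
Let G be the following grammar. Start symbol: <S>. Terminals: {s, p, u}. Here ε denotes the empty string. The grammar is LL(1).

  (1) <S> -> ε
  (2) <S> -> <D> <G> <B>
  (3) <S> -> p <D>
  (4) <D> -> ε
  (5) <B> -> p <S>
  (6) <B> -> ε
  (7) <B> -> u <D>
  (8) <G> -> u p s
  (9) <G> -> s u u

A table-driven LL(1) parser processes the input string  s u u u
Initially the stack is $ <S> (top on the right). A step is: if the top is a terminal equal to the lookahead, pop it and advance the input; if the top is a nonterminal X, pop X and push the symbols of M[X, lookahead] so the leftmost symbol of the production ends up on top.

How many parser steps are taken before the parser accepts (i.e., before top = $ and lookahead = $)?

     Stack          Input      Action
  1  $ <S>          s u u u $  expand <S> -> <D> <G> <B>
  2  $ <B> <G> <D>  s u u u $  expand <D> -> ε
  3  $ <B> <G>      s u u u $  expand <G> -> s u u
  4  $ <B> u u s    s u u u $  match s
  5  $ <B> u u      u u u $    match u
  6  $ <B> u        u u $      match u
  7  $ <B>          u $        expand <B> -> u <D>
  8  $ <D> u        u $        match u
  9  $ <D>          $          expand <D> -> ε
Accept reached after 9 steps.

9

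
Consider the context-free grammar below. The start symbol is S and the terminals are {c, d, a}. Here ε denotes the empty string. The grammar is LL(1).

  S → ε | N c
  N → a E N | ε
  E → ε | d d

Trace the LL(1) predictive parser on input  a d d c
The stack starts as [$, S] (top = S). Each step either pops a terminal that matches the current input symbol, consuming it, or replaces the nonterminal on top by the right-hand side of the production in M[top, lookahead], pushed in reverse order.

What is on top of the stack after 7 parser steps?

c

     Stack      Input      Action
  1  $ S        a d d c $  expand S → N c
  2  $ c N      a d d c $  expand N → a E N
  3  $ c N E a  a d d c $  match a
  4  $ c N E    d d c $    expand E → d d
  5  $ c N d d  d d c $    match d
  6  $ c N d    d c $      match d
  7  $ c N      c $        expand N → ε
Stack after step 7: $ c (top = c).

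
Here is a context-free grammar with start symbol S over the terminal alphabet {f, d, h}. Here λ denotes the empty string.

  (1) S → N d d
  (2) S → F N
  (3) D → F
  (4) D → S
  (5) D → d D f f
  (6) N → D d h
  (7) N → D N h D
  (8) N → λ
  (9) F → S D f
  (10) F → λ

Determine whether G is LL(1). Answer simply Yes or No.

No

FIRST(S) = {λ, d, f, h}
FIRST(D) = {λ, d, f, h}
FIRST(N) = {λ, d, f, h}
FIRST(F) = {λ, d, f, h}
FOLLOW(S) = {$, d, f, h}
FOLLOW(D) = {$, d, f, h}
FOLLOW(N) = {$, d, f, h}
FOLLOW(F) = {$, d, f, h}
Cell M[D, $] receives both D → F and D → S — the grammar is not LL(1).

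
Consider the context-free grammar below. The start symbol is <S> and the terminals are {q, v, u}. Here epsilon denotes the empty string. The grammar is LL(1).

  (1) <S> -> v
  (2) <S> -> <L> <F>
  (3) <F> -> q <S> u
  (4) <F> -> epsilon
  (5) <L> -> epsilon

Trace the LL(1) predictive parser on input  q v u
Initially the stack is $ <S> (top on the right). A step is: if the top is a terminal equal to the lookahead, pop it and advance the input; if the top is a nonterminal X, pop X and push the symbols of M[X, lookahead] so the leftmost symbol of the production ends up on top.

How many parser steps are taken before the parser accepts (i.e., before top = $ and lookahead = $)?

7

step 1: stack=$ <S>  input=q v u $  — expand <S> -> <L> <F>
step 2: stack=$ <F> <L>  input=q v u $  — expand <L> -> epsilon
step 3: stack=$ <F>  input=q v u $  — expand <F> -> q <S> u
step 4: stack=$ u <S> q  input=q v u $  — match q
step 5: stack=$ u <S>  input=v u $  — expand <S> -> v
step 6: stack=$ u v  input=v u $  — match v
step 7: stack=$ u  input=u $  — match u
Accept reached after 7 steps.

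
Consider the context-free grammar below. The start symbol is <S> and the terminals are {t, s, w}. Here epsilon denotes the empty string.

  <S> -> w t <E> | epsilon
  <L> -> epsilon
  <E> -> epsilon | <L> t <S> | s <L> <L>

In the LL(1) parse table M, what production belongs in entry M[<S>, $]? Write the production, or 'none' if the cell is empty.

FIRST(<S>) = {epsilon, w}
FIRST(<L>) = {epsilon}
FIRST(<E>) = {epsilon, s, t}  (via <L> t <S>)
FOLLOW(<S>) includes $ since <S> is the start symbol.
FOLLOW(<S>): in <E>-><L> t <S>, the suffix after <S> is empty, so FOLLOW(<S>) ⊇ FOLLOW(<E>) = {$}. Thus FOLLOW(<S>) = {$}.
FOLLOW(<E>): in <S>->w t <E>, the suffix after <E> is empty, so FOLLOW(<E>) ⊇ FOLLOW(<S>) = {$}. Thus FOLLOW(<E>) = {$}.
For <S> -> w t <E>: FIRST(w t <E>) = {w}, so it goes in M[<S>, t] for t ∈ {w}.
For <S> -> epsilon: FIRST(epsilon) = {epsilon}, so it goes in M[<S>, t] for t ∈ {}; since epsilon ∈ FIRST, also for every t ∈ FOLLOW(<S>) = {$}.

<S> -> epsilon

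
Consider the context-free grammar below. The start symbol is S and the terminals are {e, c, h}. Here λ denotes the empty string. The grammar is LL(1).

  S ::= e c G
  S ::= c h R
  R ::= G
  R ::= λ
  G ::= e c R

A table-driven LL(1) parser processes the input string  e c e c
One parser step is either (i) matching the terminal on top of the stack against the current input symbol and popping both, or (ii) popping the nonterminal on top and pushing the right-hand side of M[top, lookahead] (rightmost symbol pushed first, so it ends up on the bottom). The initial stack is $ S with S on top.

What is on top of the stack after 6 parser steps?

step 1: stack=$ S  input=e c e c $  — expand S ::= e c G
step 2: stack=$ G c e  input=e c e c $  — match e
step 3: stack=$ G c  input=c e c $  — match c
step 4: stack=$ G  input=e c $  — expand G ::= e c R
step 5: stack=$ R c e  input=e c $  — match e
step 6: stack=$ R c  input=c $  — match c
Stack after step 6: $ R (top = R).

R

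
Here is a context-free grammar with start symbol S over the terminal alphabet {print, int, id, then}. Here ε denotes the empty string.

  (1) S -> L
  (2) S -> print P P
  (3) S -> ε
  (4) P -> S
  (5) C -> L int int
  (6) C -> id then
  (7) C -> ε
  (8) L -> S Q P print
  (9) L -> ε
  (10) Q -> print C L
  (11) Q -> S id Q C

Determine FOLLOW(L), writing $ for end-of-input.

{$, id, int, print}

FIRST(S): from S->L we get {ε, id, print}; from S->print P P we get {print}; from S->ε we get {ε}. So FIRST(S) = {ε, id, print}.
FIRST(P): from P->S we get {ε, id, print}. So FIRST(P) = {ε, id, print}.
FIRST(Q): from Q->print C L we get {print}; from Q->S id Q C we get {id, print}. So FIRST(Q) = {id, print}.
FIRST(L): from L->S Q P print we get {id, print}; from L->ε we get {ε}. So FIRST(L) = {ε, id, print}.
FIRST(C): from C->L int int we get {id, int, print}; from C->id then we get {id}; from C->ε we get {ε}. So FIRST(C) = {ε, id, int, print}.
FOLLOW(S) includes $ since S is the start symbol.
FOLLOW(Q): in L->S Q P print, Q is followed by P print with FIRST {id, print}; in Q->S id Q C, Q is followed by C with FIRST {ε, id, int, print}; in Q->S id Q C, the suffix after Q is nullable (adds nothing new). Thus FOLLOW(Q) = {id, int, print}.
FOLLOW(C): in Q->print C L, C is followed by L with FIRST {ε, id, print}; in Q->print C L, the suffix after C is nullable, so FOLLOW(C) ⊇ FOLLOW(Q) = {id, int, print}; in Q->S id Q C, the suffix after C is empty, so FOLLOW(C) ⊇ FOLLOW(Q) = {id, int, print}. Thus FOLLOW(C) = {id, int, print}.
FOLLOW(S): in P->S, the suffix after S is empty, so FOLLOW(S) ⊇ FOLLOW(P) = {$, id, print}; in L->S Q P print, S is followed by Q P print with FIRST {id, print}; in Q->S id Q C, S is followed by id Q C with FIRST {id}. Thus FOLLOW(S) = {$, id, print}.
FOLLOW(P): in S->print P P (occurrence 1), P is followed by P with FIRST {ε, id, print}; in S->print P P (occurrence 1), the suffix after P is nullable, so FOLLOW(P) ⊇ FOLLOW(S) = {$, id, print}; in S->print P P (occurrence 2), the suffix after P is empty, so FOLLOW(P) ⊇ FOLLOW(S) = {$, id, print}; in L->S Q P print, P is followed by print with FIRST {print}. Thus FOLLOW(P) = {$, id, print}.
FOLLOW(L): in S->L, the suffix after L is empty, so FOLLOW(L) ⊇ FOLLOW(S) = {$, id, print}; in C->L int int, L is followed by int int with FIRST {int}; in Q->print C L, the suffix after L is empty, so FOLLOW(L) ⊇ FOLLOW(Q) = {id, int, print}. Thus FOLLOW(L) = {$, id, int, print}.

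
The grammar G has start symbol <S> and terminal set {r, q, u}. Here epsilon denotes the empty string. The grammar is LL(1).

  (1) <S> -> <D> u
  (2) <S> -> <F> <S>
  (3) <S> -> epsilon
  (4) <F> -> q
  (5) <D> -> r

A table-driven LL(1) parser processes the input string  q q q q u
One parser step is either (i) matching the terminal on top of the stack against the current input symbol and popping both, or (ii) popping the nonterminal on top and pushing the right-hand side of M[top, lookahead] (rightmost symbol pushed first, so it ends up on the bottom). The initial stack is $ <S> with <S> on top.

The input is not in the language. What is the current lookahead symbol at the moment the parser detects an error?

      Stack      Input        Action
   1  $ <S>      q q q q u $  expand <S> -> <F> <S>
   2  $ <S> <F>  q q q q u $  expand <F> -> q
   3  $ <S> q    q q q q u $  match q
   4  $ <S>      q q q u $    expand <S> -> <F> <S>
   5  $ <S> <F>  q q q u $    expand <F> -> q
   6  $ <S> q    q q q u $    match q
   7  $ <S>      q q u $      expand <S> -> <F> <S>
   8  $ <S> <F>  q q u $      expand <F> -> q
   9  $ <S> q    q q u $      match q
  10  $ <S>      q u $        expand <S> -> <F> <S>
  11  $ <S> <F>  q u $        expand <F> -> q
  12  $ <S> q    q u $        match q
  13  $ <S>      u $          error: M[<S>, u] is empty

u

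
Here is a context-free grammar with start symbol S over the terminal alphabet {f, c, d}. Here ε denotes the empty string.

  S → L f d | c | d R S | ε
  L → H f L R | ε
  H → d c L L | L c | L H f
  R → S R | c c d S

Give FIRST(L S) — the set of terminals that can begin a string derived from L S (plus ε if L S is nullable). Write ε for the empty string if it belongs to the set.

{ε, c, d, f}

FIRST(S) = {ε, c, d, f}  (via L f d)
FIRST(R) = {c, d, f}  (via S R)
FIRST(L) = {ε, c, d}  (via H f L R)
FIRST(H) = {c, d}  (via L c, L H f)
FIRST(L S): take FIRST of each symbol in turn, carrying on past any symbol whose FIRST contains ε; result {ε, c, d, f}.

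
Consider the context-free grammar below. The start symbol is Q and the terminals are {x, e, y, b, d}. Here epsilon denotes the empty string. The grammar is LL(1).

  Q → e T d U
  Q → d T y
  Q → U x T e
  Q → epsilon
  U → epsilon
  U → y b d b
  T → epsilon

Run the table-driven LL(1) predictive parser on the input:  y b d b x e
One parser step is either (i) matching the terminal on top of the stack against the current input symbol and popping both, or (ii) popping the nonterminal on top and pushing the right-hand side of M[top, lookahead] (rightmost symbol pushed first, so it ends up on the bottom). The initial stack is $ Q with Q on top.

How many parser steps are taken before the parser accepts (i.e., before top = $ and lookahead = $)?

9

     Stack            Input          Action
  1  $ Q              y b d b x e $  expand Q → U x T e
  2  $ e T x U        y b d b x e $  expand U → y b d b
  3  $ e T x b d b y  y b d b x e $  match y
  4  $ e T x b d b    b d b x e $    match b
  5  $ e T x b d      d b x e $      match d
  6  $ e T x b        b x e $        match b
  7  $ e T x          x e $          match x
  8  $ e T            e $            expand T → epsilon
  9  $ e              e $            match e
Accept reached after 9 steps.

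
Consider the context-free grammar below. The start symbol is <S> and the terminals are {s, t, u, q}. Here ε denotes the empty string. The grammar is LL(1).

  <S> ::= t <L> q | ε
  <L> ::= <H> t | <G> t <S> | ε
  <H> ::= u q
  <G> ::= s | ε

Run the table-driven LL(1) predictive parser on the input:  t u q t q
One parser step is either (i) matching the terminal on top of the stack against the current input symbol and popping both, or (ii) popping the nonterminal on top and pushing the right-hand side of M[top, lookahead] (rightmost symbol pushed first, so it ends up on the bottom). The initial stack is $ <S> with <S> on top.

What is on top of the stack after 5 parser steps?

q

     Stack      Input        Action
  1  $ <S>      t u q t q $  expand <S> ::= t <L> q
  2  $ q <L> t  t u q t q $  match t
  3  $ q <L>    u q t q $    expand <L> ::= <H> t
  4  $ q t <H>  u q t q $    expand <H> ::= u q
  5  $ q t q u  u q t q $    match u
Stack after step 5: $ q t q (top = q).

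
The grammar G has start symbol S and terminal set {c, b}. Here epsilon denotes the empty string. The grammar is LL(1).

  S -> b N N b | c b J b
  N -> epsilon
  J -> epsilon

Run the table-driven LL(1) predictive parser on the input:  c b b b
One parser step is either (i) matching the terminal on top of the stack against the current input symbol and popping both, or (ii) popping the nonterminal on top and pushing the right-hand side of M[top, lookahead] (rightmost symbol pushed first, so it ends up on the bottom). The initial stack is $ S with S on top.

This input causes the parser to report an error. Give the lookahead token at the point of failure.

b

     Stack      Input      Action
  1  $ S        c b b b $  expand S -> c b J b
  2  $ b J b c  c b b b $  match c
  3  $ b J b    b b b $    match b
  4  $ b J      b b $      expand J -> epsilon
  5  $ b        b b $      match b
  6  $          b $        error: stack empty but input remains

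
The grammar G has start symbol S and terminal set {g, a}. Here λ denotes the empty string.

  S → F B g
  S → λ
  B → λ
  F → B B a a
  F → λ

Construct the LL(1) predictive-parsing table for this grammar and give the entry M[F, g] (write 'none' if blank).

FIRST(B): from B→λ we get {λ}. So FIRST(B) = {λ}.
FIRST(F): from F→B B a a we get {a}; from F→λ we get {λ}. So FIRST(F) = {λ, a}.
FIRST(S): from S→F B g we get {a, g}; from S→λ we get {λ}. So FIRST(S) = {λ, a, g}.
FOLLOW(S) includes $ since S is the start symbol.
FOLLOW(F): in S→F B g, F is followed by B g with FIRST {g}. Thus FOLLOW(F) = {g}.
For F → B B a a: FIRST(B B a a) = {a}, so it goes in M[F, t] for t ∈ {a}.
For F → λ: FIRST(λ) = {λ}, so it goes in M[F, t] for t ∈ {}; since λ ∈ FIRST, also for every t ∈ FOLLOW(F) = {g}.

F → λ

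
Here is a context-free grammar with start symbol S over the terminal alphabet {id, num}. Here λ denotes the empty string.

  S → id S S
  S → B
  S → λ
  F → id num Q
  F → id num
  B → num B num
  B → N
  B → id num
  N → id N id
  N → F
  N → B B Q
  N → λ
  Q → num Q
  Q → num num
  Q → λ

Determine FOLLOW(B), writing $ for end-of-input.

{$, id, num}

FIRST(F): from F→id num Q we get {id}; from F→id num we get {id}. So FIRST(F) = {id}.
FIRST(Q): from Q→num Q we get {num}; from Q→num num we get {num}; from Q→λ we get {λ}. So FIRST(Q) = {λ, num}.
FIRST(S): from S→id S S we get {id}; from S→B we get {λ, id, num}; from S→λ we get {λ}. So FIRST(S) = {λ, id, num}.
FIRST(B): from B→num B num we get {num}; from B→N we get {λ, id, num}; from B→id num we get {id}. So FIRST(B) = {λ, id, num}.
FIRST(N): from N→id N id we get {id}; from N→F we get {id}; from N→B B Q we get {λ, id, num}; from N→λ we get {λ}. So FIRST(N) = {λ, id, num}.
FOLLOW(S) includes $ since S is the start symbol.
FOLLOW(S): in S→id S S (occurrence 1), S is followed by S with FIRST {λ, id, num}; in S→id S S (occurrence 1), the suffix after S is nullable (adds nothing new); in S→id S S (occurrence 2), the suffix after S is empty (adds nothing new). Thus FOLLOW(S) = {$, id, num}.
FOLLOW(F): in N→F, the suffix after F is empty, so FOLLOW(F) ⊇ FOLLOW(N) = {$, id, num}. Thus FOLLOW(F) = {$, id, num}.
FOLLOW(B): in S→B, the suffix after B is empty, so FOLLOW(B) ⊇ FOLLOW(S) = {$, id, num}; in B→num B num, B is followed by num with FIRST {num}; in N→B B Q (occurrence 1), B is followed by B Q with FIRST {λ, id, num}; in N→B B Q (occurrence 1), the suffix after B is nullable, so FOLLOW(B) ⊇ FOLLOW(N) = {$, id, num}; in N→B B Q (occurrence 2), B is followed by Q with FIRST {λ, num}; in N→B B Q (occurrence 2), the suffix after B is nullable, so FOLLOW(B) ⊇ FOLLOW(N) = {$, id, num}. Thus FOLLOW(B) = {$, id, num}.
FOLLOW(N): in B→N, the suffix after N is empty, so FOLLOW(N) ⊇ FOLLOW(B) = {$, id, num}; in N→id N id, N is followed by id with FIRST {id}. Thus FOLLOW(N) = {$, id, num}.
FOLLOW(Q): in F→id num Q, the suffix after Q is empty, so FOLLOW(Q) ⊇ FOLLOW(F) = {$, id, num}; in N→B B Q, the suffix after Q is empty, so FOLLOW(Q) ⊇ FOLLOW(N) = {$, id, num}; in Q→num Q, the suffix after Q is empty (adds nothing new). Thus FOLLOW(Q) = {$, id, num}.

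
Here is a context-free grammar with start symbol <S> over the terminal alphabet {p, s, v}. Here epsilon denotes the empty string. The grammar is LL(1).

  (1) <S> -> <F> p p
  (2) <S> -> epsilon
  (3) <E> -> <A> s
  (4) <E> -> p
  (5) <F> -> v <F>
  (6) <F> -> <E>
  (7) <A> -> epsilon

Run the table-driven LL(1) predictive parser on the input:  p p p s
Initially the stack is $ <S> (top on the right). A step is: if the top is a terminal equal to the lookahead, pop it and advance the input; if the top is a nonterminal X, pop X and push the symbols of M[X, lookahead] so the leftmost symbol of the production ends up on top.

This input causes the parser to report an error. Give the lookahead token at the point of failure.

s

step 1: stack=$ <S>  input=p p p s $  — expand <S> -> <F> p p
step 2: stack=$ p p <F>  input=p p p s $  — expand <F> -> <E>
step 3: stack=$ p p <E>  input=p p p s $  — expand <E> -> p
step 4: stack=$ p p p  input=p p p s $  — match p
step 5: stack=$ p p  input=p p s $  — match p
step 6: stack=$ p  input=p s $  — match p
step 7: stack=$  input=s $  — error: stack empty but input remains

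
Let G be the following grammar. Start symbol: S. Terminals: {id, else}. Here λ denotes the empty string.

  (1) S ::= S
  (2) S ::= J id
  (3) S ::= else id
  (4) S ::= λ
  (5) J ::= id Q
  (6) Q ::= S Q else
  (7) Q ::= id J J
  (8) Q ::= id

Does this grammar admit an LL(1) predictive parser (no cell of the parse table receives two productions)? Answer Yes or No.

FIRST(S) = {λ, else, id}
FIRST(J) = {id}
FIRST(Q) = {else, id}
FOLLOW(S) = {$, else, id}
FOLLOW(J) = {else, id}
FOLLOW(Q) = {else, id}
Cell M[Q, id] receives both Q ::= S Q else and Q ::= id J J and Q ::= id — the grammar is not LL(1).

No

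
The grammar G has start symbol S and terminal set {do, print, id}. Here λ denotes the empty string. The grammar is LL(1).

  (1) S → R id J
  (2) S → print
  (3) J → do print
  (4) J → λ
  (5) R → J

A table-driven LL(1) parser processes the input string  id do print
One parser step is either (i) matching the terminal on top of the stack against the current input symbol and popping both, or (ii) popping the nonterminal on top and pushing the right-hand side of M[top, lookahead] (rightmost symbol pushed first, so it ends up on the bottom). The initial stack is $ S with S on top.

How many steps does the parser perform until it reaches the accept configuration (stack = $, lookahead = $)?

step 1: stack=$ S  input=id do print $  — expand S → R id J
step 2: stack=$ J id R  input=id do print $  — expand R → J
step 3: stack=$ J id J  input=id do print $  — expand J → λ
step 4: stack=$ J id  input=id do print $  — match id
step 5: stack=$ J  input=do print $  — expand J → do print
step 6: stack=$ print do  input=do print $  — match do
step 7: stack=$ print  input=print $  — match print
Accept reached after 7 steps.

7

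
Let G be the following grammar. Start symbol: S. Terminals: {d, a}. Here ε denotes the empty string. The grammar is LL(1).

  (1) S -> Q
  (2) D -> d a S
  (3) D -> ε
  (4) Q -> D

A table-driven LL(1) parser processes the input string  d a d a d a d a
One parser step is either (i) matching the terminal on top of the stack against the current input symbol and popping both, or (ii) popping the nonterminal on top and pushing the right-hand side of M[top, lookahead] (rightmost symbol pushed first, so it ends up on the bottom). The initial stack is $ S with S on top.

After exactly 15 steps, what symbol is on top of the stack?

S

step 1: stack=$ S  input=d a d a d a d a $  — expand S -> Q
step 2: stack=$ Q  input=d a d a d a d a $  — expand Q -> D
step 3: stack=$ D  input=d a d a d a d a $  — expand D -> d a S
step 4: stack=$ S a d  input=d a d a d a d a $  — match d
step 5: stack=$ S a  input=a d a d a d a $  — match a
step 6: stack=$ S  input=d a d a d a $  — expand S -> Q
step 7: stack=$ Q  input=d a d a d a $  — expand Q -> D
step 8: stack=$ D  input=d a d a d a $  — expand D -> d a S
step 9: stack=$ S a d  input=d a d a d a $  — match d
step 10: stack=$ S a  input=a d a d a $  — match a
step 11: stack=$ S  input=d a d a $  — expand S -> Q
step 12: stack=$ Q  input=d a d a $  — expand Q -> D
step 13: stack=$ D  input=d a d a $  — expand D -> d a S
step 14: stack=$ S a d  input=d a d a $  — match d
step 15: stack=$ S a  input=a d a $  — match a
Stack after step 15: $ S (top = S).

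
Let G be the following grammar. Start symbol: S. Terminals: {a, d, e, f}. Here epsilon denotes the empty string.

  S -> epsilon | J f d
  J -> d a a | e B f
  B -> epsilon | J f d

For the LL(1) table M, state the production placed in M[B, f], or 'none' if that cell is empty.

FIRST(J): from J->d a a we get {d}; from J->e B f we get {e}. So FIRST(J) = {d, e}.
FIRST(S): from S->epsilon we get {epsilon}; from S->J f d we get {d, e}. So FIRST(S) = {epsilon, d, e}.
FIRST(B): from B->epsilon we get {epsilon}; from B->J f d we get {d, e}. So FIRST(B) = {epsilon, d, e}.
FOLLOW(S) includes $ since S is the start symbol.
FOLLOW(B): in J->e B f, B is followed by f with FIRST {f}. Thus FOLLOW(B) = {f}.
For B -> epsilon: FIRST(epsilon) = {epsilon}, so it goes in M[B, t] for t ∈ {}; since epsilon ∈ FIRST, also for every t ∈ FOLLOW(B) = {f}.
For B -> J f d: FIRST(J f d) = {d, e}, so it goes in M[B, t] for t ∈ {d, e}.

B -> epsilon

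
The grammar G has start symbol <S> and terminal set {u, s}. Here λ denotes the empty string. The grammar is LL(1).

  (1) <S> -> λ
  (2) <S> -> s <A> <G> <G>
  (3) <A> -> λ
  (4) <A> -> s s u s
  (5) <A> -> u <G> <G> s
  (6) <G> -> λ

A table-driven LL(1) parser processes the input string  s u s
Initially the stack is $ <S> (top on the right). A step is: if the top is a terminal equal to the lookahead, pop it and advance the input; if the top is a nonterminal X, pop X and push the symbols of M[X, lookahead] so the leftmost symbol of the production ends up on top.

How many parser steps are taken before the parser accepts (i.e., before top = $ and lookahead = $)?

     Stack                  Input    Action
  1  $ <S>                  s u s $  expand <S> -> s <A> <G> <G>
  2  $ <G> <G> <A> s        s u s $  match s
  3  $ <G> <G> <A>          u s $    expand <A> -> u <G> <G> s
  4  $ <G> <G> s <G> <G> u  u s $    match u
  5  $ <G> <G> s <G> <G>    s $      expand <G> -> λ
  6  $ <G> <G> s <G>        s $      expand <G> -> λ
  7  $ <G> <G> s            s $      match s
  8  $ <G> <G>              $        expand <G> -> λ
  9  $ <G>                  $        expand <G> -> λ
Accept reached after 9 steps.

9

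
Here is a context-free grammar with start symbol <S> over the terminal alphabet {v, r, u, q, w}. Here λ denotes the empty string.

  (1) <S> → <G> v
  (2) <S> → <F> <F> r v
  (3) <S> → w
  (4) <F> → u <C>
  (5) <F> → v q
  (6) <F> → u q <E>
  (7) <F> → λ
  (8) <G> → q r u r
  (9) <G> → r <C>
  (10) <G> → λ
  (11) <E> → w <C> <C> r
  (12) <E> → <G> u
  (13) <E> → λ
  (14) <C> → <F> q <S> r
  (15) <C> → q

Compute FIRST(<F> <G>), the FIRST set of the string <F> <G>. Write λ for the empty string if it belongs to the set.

{λ, q, r, u, v}

FIRST(<F>): from <F>→u <C> we get {u}; from <F>→v q we get {v}; from <F>→u q <E> we get {u}; from <F>→λ we get {λ}. So FIRST(<F>) = {λ, u, v}.
FIRST(<G>): from <G>→q r u r we get {q}; from <G>→r <C> we get {r}; from <G>→λ we get {λ}. So FIRST(<G>) = {λ, q, r}.
FIRST(<S>): from <S>→<G> v we get {q, r, v}; from <S>→<F> <F> r v we get {r, u, v}; from <S>→w we get {w}. So FIRST(<S>) = {q, r, u, v, w}.
FIRST(<E>): from <E>→w <C> <C> r we get {w}; from <E>→<G> u we get {q, r, u}; from <E>→λ we get {λ}. So FIRST(<E>) = {λ, q, r, u, w}.
FIRST(<C>): from <C>→<F> q <S> r we get {q, u, v}; from <C>→q we get {q}. So FIRST(<C>) = {q, u, v}.
FIRST(<F> <G>): take FIRST of each symbol in turn, carrying on past any symbol whose FIRST contains λ; result {λ, q, r, u, v}.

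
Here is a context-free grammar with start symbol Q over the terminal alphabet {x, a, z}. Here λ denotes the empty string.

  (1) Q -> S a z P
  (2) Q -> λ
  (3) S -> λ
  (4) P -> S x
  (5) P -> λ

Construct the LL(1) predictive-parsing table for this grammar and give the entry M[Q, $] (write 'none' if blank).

Q -> λ

FIRST(S) = {λ}
FIRST(Q) = {λ, a}  (via S a z P)
FIRST(P) = {λ, x}  (via S x)
FOLLOW(Q) includes $ since Q is the start symbol.
FOLLOW(Q): Q appears on no right-hand side. Thus FOLLOW(Q) = {$}.
For Q -> S a z P: FIRST(S a z P) = {a}, so it goes in M[Q, t] for t ∈ {a}.
For Q -> λ: FIRST(λ) = {λ}, so it goes in M[Q, t] for t ∈ {}; since λ ∈ FIRST, also for every t ∈ FOLLOW(Q) = {$}.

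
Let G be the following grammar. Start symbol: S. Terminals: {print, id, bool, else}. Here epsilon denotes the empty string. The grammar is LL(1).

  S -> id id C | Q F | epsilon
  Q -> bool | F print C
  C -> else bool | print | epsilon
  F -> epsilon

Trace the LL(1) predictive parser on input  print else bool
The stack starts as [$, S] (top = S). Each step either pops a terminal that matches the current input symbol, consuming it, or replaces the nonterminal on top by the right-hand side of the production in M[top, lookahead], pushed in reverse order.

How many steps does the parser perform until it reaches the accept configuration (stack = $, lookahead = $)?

8

     Stack          Input              Action
  1  $ S            print else bool $  expand S -> Q F
  2  $ F Q          print else bool $  expand Q -> F print C
  3  $ F C print F  print else bool $  expand F -> epsilon
  4  $ F C print    print else bool $  match print
  5  $ F C          else bool $        expand C -> else bool
  6  $ F bool else  else bool $        match else
  7  $ F bool       bool $             match bool
  8  $ F            $                  expand F -> epsilon
Accept reached after 8 steps.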